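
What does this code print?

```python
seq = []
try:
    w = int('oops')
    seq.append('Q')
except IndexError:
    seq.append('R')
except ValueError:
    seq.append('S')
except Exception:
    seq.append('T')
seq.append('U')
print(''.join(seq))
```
SU

ValueError matches before generic Exception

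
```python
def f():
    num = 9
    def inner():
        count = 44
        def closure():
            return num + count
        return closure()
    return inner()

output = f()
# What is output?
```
53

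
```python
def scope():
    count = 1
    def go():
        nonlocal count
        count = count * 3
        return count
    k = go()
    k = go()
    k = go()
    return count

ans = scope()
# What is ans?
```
27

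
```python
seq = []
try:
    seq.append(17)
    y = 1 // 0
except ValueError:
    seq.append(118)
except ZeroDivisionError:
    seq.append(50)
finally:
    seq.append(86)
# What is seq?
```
[17, 50, 86]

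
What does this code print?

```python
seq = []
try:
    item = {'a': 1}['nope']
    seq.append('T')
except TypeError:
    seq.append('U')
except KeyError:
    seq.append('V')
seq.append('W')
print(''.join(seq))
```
VW

KeyError is caught by its specific handler, not TypeError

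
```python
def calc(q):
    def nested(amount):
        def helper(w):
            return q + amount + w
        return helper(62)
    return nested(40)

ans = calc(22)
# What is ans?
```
124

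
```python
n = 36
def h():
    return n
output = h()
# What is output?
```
36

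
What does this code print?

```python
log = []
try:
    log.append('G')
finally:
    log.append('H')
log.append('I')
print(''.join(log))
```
GHI

try/finally without except, no exception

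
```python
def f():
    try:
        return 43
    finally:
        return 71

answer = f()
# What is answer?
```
71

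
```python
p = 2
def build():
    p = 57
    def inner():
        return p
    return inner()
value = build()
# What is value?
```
57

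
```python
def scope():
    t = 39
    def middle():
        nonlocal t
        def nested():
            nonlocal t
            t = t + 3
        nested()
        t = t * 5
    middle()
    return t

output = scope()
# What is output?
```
210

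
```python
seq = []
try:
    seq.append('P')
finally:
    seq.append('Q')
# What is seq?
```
['P', 'Q']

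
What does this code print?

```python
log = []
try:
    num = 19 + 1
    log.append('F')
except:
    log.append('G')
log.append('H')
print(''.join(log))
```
FH

No exception, try block completes normally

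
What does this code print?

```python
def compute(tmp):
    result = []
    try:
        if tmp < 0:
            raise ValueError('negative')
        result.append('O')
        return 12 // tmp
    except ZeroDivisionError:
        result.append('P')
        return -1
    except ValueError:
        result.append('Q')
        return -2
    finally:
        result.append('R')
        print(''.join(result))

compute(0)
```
OPR

tmp=0 causes ZeroDivisionError, caught, finally prints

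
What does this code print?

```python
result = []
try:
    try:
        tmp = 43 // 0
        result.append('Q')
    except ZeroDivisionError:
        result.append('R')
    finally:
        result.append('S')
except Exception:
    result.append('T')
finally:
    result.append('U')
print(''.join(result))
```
RSU

Both finally blocks run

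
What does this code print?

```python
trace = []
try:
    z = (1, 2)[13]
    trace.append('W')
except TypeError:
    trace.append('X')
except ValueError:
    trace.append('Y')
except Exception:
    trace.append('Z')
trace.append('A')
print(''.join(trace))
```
ZA

IndexError not specifically caught, falls to Exception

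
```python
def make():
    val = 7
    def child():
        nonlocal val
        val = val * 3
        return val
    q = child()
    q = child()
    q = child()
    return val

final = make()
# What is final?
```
189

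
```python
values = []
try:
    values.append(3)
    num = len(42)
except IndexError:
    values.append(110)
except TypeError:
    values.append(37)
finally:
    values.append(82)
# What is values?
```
[3, 37, 82]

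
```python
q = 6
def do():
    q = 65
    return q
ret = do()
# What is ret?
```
65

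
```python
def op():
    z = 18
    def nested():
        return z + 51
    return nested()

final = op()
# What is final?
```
69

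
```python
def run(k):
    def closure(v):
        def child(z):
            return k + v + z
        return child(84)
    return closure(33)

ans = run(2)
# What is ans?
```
119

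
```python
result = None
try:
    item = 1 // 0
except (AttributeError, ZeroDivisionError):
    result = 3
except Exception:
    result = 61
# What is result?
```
3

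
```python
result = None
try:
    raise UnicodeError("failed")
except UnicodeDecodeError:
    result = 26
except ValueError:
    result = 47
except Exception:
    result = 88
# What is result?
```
47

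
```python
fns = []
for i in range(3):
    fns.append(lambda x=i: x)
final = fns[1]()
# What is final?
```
1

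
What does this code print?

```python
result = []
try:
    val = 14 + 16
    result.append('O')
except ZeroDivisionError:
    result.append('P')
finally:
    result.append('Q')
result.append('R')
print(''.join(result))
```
OQR

finally runs after normal execution too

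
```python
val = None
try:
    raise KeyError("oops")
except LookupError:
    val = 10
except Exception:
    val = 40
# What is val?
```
10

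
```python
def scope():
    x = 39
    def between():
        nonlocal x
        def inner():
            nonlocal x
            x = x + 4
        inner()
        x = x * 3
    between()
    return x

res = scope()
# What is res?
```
129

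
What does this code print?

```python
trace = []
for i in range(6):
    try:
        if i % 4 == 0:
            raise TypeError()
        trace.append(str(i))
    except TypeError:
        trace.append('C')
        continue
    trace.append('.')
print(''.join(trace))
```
C1.2.3.C5.

continue in except skips rest of loop body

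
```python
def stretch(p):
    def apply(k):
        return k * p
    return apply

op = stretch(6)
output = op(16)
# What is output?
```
96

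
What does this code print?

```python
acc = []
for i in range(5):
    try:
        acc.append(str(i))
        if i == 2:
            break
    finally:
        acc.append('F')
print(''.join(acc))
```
0F1F2F

finally runs even when breaking out of loop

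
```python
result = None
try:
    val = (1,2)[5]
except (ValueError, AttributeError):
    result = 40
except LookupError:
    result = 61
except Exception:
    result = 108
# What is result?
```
61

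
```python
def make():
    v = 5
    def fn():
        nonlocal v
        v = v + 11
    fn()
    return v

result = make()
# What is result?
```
16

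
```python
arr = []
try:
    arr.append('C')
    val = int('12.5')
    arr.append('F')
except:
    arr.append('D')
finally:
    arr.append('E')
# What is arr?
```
['C', 'D', 'E']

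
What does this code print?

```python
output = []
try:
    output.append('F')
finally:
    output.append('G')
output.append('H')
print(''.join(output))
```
FGH

try/finally without except, no exception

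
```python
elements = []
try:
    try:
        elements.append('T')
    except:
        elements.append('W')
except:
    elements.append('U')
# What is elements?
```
['T']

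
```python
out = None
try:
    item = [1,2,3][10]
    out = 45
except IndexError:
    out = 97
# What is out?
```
97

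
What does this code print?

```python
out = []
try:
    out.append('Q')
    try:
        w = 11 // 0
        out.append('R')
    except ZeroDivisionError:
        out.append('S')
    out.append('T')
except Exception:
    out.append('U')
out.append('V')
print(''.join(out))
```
QSTV

Inner exception caught by inner handler, outer continues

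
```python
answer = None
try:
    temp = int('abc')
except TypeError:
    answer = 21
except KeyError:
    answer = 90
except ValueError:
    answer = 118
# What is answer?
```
118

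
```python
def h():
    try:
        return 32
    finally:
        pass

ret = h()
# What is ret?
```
32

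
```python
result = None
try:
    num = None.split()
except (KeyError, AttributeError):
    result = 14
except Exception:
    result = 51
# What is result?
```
14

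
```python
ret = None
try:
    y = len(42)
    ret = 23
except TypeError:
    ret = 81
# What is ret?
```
81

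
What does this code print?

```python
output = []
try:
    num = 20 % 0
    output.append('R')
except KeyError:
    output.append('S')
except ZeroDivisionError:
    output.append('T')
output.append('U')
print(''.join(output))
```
TU

ZeroDivisionError is caught by its specific handler, not KeyError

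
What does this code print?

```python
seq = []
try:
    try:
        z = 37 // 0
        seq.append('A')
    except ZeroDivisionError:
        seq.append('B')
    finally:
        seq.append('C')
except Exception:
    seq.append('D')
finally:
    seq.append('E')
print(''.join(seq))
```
BCE

Both finally blocks run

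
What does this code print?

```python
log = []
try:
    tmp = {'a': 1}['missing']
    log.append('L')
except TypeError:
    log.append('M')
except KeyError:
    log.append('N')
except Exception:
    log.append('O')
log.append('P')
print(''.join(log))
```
NP

KeyError matches before generic Exception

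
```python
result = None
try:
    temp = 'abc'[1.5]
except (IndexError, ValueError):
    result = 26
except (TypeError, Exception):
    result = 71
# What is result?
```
71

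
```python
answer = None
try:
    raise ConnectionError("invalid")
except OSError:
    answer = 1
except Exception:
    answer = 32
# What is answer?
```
1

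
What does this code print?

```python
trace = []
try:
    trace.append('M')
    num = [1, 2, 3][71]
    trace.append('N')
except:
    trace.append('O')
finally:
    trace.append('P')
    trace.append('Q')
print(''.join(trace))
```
MOPQ

Code before exception runs, then except, then all of finally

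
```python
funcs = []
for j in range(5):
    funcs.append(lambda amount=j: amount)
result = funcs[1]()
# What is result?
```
1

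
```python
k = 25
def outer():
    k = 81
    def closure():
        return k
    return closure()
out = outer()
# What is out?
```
81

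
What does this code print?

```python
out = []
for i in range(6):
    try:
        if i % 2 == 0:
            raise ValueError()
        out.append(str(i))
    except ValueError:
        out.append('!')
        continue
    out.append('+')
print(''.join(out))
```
!1+!3+!5+

continue in except skips rest of loop body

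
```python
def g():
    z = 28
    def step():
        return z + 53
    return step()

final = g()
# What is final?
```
81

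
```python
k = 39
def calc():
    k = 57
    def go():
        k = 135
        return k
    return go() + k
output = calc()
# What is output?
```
192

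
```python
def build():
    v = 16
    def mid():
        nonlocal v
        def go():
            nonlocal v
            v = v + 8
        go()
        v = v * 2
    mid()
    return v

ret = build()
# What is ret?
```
48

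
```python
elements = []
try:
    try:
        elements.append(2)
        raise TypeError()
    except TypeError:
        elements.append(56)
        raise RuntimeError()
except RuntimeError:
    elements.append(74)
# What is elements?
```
[2, 56, 74]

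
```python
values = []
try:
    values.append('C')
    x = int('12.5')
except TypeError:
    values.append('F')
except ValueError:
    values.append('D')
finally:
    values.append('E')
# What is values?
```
['C', 'D', 'E']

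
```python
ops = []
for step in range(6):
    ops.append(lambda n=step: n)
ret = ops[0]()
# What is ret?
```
0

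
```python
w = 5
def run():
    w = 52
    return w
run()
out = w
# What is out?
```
5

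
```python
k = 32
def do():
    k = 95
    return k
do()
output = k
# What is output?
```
32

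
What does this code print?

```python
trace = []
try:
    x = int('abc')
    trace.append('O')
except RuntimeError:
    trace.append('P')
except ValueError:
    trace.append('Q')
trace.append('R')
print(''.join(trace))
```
QR

ValueError is caught by its specific handler, not RuntimeError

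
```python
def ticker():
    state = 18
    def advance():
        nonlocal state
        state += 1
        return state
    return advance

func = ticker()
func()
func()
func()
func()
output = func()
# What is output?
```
23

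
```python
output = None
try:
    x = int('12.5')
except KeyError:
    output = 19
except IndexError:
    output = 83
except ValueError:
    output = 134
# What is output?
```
134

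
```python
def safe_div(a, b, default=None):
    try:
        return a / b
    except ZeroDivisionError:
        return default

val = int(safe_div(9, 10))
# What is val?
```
0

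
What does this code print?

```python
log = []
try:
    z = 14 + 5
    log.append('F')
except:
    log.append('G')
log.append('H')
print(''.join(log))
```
FH

No exception, try block completes normally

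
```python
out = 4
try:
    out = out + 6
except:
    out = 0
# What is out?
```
10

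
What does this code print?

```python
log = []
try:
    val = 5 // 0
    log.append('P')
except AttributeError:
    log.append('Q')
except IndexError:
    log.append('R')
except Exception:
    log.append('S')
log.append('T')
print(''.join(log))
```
ST

ZeroDivisionError not specifically caught, falls to Exception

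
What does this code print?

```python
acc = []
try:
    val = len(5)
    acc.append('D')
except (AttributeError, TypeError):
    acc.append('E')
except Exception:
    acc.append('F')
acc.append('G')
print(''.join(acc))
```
EG

TypeError matches tuple containing it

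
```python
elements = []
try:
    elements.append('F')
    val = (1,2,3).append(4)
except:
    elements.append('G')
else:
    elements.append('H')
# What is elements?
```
['F', 'G']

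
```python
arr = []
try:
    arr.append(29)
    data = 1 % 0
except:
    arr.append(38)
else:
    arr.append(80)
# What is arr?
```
[29, 38]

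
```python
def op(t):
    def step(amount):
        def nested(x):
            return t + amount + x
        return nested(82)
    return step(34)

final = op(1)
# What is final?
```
117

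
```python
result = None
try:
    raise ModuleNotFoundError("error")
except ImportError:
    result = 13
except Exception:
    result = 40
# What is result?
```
13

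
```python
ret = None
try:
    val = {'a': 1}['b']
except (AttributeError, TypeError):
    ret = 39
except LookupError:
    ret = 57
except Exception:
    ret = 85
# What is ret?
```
57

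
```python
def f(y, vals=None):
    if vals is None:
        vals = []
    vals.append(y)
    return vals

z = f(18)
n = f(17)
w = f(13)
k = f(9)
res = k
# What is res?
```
[9]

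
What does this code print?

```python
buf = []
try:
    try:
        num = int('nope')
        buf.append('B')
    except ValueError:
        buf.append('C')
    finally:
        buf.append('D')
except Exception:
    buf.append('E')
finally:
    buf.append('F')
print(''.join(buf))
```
CDF

Both finally blocks run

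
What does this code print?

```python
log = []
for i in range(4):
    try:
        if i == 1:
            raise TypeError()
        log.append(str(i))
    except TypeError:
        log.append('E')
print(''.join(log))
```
0E23

Exception on i=1 caught, loop continues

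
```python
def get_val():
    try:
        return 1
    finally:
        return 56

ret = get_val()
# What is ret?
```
56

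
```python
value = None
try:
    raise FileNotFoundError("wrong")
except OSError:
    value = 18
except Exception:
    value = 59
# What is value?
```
18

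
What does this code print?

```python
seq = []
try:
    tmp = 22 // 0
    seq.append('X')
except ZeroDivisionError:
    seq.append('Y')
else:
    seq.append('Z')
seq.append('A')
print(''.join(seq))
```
YA

else block skipped when exception is caught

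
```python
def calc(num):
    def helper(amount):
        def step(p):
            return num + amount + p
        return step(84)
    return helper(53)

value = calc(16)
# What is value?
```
153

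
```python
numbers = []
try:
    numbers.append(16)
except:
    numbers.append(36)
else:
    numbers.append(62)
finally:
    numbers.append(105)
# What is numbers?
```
[16, 62, 105]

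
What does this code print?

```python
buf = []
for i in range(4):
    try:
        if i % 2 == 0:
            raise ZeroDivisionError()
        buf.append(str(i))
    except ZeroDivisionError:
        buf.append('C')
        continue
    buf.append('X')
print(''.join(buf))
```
C1XC3X

continue in except skips rest of loop body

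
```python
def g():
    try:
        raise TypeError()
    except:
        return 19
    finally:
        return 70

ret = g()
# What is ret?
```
70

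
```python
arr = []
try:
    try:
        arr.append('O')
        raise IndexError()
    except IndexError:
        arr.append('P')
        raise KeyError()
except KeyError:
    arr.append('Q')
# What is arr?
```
['O', 'P', 'Q']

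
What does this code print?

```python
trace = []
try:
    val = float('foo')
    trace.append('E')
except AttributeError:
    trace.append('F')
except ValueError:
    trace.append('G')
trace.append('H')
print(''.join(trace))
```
GH

ValueError is caught by its specific handler, not AttributeError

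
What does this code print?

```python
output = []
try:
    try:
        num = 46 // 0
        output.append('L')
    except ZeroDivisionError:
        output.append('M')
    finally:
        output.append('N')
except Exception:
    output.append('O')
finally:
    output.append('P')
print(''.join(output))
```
MNP

Both finally blocks run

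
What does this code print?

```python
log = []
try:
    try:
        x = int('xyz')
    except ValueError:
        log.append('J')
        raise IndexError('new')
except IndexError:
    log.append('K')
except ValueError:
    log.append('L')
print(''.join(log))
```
JK

New IndexError raised, caught by outer IndexError handler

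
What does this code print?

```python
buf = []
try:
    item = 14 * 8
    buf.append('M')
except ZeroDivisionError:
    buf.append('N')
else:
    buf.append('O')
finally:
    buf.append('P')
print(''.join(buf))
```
MOP

else runs before finally when no exception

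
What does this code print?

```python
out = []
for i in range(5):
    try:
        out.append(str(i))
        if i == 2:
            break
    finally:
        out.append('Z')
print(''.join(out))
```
0Z1Z2Z

finally runs even when breaking out of loop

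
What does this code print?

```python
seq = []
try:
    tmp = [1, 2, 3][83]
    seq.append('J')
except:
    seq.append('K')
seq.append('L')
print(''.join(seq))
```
KL

Exception raised in try, caught by bare except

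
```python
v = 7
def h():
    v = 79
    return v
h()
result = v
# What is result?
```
7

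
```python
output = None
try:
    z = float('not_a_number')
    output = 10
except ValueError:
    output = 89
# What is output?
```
89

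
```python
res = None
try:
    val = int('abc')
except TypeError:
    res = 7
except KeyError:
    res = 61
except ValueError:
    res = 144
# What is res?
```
144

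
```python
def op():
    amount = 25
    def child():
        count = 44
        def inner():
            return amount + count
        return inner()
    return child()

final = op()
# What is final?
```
69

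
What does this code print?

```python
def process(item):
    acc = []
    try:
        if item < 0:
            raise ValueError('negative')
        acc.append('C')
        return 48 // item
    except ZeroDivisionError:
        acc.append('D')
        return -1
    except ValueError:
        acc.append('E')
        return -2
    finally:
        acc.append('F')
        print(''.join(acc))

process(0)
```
CDF

item=0 causes ZeroDivisionError, caught, finally prints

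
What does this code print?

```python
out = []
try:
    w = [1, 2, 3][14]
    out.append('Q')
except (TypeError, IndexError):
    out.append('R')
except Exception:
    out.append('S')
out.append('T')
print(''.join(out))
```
RT

IndexError matches tuple containing it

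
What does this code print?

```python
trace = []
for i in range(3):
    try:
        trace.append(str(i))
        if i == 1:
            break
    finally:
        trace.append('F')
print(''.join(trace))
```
0F1F

finally runs even when breaking out of loop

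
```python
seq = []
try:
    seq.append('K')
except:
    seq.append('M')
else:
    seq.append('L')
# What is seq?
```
['K', 'L']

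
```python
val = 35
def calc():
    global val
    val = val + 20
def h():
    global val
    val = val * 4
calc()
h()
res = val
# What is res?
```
220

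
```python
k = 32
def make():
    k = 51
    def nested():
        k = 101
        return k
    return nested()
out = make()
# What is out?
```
101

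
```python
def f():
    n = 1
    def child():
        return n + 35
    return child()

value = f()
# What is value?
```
36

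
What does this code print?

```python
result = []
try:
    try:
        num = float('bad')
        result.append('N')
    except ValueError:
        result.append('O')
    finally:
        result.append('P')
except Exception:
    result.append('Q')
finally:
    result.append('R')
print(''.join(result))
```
OPR

Both finally blocks run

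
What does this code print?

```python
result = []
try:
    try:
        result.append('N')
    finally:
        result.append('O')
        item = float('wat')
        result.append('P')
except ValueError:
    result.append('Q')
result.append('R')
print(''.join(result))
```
NOQR

Exception in inner finally caught by outer except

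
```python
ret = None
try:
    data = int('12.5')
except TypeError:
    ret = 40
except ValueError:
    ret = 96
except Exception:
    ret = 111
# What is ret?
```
96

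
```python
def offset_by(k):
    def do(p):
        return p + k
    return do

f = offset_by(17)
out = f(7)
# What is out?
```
24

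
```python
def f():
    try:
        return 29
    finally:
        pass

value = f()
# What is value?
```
29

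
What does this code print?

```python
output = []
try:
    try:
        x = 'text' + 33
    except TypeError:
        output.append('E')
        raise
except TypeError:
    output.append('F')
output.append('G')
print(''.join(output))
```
EFG

raise without argument re-raises current exception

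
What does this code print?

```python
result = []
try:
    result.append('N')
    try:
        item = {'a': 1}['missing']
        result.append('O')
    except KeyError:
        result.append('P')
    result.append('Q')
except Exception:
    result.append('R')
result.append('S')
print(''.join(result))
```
NPQS

Inner exception caught by inner handler, outer continues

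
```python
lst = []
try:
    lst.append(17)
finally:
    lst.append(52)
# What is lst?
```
[17, 52]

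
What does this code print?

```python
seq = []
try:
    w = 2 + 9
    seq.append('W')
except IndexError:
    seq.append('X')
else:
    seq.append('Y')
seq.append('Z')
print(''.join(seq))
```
WYZ

else block runs when no exception occurs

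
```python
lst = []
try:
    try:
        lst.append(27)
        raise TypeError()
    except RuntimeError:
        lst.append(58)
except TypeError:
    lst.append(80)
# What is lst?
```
[27, 80]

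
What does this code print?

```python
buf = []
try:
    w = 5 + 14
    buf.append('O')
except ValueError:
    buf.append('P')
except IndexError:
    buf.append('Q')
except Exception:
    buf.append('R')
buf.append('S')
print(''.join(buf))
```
OS

No exception, try block completes normally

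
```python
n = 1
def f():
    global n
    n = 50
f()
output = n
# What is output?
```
50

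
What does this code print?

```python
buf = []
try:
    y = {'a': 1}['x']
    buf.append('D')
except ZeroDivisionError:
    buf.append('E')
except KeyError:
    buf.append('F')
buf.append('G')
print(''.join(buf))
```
FG

KeyError is caught by its specific handler, not ZeroDivisionError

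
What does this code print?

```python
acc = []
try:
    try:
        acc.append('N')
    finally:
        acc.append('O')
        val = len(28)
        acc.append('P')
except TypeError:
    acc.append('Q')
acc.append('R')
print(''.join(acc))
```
NOQR

Exception in inner finally caught by outer except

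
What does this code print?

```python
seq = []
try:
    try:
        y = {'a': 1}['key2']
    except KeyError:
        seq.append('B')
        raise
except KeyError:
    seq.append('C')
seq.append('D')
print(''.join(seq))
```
BCD

raise without argument re-raises current exception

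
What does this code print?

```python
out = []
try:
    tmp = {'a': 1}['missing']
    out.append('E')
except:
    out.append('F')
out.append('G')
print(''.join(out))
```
FG

Exception raised in try, caught by bare except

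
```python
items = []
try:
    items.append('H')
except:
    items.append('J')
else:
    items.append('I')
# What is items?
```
['H', 'I']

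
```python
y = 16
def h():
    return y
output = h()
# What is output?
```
16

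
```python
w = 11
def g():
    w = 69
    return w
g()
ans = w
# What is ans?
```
11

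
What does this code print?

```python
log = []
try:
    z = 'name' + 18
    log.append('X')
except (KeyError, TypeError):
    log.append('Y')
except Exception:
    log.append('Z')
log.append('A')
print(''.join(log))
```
YA

TypeError matches tuple containing it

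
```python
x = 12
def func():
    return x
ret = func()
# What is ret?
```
12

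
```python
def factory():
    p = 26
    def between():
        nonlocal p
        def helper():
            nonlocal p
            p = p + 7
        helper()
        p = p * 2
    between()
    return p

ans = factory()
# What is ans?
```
66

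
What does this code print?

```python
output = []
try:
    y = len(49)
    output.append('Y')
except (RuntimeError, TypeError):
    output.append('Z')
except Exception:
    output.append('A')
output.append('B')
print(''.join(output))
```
ZB

TypeError matches tuple containing it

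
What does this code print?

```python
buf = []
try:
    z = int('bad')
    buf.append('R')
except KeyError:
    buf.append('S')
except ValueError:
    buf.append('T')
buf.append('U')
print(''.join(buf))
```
TU

ValueError is caught by its specific handler, not KeyError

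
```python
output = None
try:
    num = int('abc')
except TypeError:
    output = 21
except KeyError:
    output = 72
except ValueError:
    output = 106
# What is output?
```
106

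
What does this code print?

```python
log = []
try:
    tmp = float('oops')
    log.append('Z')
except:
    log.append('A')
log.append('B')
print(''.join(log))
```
AB

Exception raised in try, caught by bare except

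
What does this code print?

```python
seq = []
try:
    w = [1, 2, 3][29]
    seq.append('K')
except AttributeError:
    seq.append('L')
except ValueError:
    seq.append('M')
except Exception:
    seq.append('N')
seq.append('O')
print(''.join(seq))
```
NO

IndexError not specifically caught, falls to Exception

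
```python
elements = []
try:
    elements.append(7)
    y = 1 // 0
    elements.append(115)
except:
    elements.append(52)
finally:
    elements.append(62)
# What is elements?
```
[7, 52, 62]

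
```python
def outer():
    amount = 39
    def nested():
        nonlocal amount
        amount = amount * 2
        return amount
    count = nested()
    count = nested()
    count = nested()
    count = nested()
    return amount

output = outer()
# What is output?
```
624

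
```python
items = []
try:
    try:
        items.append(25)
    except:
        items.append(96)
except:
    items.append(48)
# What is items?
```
[25]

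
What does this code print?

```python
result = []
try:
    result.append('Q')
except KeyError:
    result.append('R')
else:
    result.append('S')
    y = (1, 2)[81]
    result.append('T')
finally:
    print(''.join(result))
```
QS

Try succeeds, else appends 'S', IndexError in else is uncaught, finally prints before exception propagates ('T' never appended)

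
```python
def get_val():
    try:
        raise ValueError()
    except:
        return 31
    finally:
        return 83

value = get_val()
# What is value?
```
83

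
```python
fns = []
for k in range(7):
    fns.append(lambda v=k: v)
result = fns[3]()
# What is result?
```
3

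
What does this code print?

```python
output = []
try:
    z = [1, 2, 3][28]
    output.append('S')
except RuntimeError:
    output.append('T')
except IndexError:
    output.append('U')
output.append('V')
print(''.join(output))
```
UV

IndexError is caught by its specific handler, not RuntimeError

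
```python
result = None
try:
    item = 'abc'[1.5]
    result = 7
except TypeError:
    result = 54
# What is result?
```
54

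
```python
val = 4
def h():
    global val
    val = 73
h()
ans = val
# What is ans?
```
73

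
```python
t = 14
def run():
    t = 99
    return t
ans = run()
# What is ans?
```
99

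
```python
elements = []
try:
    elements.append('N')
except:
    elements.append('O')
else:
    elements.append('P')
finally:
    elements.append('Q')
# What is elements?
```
['N', 'P', 'Q']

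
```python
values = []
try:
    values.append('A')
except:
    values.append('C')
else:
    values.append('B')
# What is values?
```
['A', 'B']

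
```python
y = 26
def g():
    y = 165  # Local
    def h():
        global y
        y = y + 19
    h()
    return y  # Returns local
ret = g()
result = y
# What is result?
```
45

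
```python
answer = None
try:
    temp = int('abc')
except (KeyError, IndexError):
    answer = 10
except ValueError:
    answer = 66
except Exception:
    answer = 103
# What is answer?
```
66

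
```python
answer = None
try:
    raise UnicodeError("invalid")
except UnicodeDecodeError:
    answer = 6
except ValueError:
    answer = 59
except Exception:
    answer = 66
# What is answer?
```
59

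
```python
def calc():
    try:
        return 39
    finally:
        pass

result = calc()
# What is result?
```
39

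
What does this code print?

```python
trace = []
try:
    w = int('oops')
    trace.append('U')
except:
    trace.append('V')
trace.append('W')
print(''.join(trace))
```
VW

Exception raised in try, caught by bare except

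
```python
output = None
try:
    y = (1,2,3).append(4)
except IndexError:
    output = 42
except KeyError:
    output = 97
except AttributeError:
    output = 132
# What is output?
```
132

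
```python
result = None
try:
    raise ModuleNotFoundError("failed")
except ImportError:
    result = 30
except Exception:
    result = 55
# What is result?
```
30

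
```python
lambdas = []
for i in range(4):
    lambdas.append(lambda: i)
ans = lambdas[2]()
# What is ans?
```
3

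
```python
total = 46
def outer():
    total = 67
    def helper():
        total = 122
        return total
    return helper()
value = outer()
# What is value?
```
122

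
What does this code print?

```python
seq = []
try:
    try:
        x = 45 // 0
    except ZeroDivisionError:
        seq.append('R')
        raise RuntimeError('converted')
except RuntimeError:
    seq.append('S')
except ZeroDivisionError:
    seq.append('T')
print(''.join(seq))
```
RS

New RuntimeError raised, caught by outer RuntimeError handler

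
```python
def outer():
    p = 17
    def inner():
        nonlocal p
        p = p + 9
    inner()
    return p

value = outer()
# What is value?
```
26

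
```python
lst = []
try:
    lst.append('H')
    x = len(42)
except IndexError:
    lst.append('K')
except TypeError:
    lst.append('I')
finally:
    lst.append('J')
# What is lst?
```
['H', 'I', 'J']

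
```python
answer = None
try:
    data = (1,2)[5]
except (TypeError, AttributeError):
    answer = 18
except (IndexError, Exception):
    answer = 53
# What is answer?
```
53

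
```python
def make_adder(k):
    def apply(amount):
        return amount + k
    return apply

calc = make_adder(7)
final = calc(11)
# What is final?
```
18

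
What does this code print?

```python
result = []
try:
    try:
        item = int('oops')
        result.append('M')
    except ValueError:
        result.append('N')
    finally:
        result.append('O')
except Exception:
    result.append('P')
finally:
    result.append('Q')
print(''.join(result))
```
NOQ

Both finally blocks run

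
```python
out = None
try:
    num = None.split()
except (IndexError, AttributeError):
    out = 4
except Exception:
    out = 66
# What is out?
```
4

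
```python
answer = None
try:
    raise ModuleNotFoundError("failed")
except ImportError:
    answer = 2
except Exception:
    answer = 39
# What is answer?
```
2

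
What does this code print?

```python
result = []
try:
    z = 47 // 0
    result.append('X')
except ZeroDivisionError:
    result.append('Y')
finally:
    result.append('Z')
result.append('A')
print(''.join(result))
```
YZA

finally always runs, even after exception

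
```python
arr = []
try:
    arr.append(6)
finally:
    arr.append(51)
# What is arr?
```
[6, 51]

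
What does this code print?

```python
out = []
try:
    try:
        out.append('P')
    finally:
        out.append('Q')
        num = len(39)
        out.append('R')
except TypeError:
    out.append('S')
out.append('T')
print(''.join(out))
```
PQST

Exception in inner finally caught by outer except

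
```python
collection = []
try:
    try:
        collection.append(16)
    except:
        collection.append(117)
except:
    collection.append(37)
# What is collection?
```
[16]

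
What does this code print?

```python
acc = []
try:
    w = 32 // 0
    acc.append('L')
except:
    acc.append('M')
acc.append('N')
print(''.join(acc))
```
MN

Exception raised in try, caught by bare except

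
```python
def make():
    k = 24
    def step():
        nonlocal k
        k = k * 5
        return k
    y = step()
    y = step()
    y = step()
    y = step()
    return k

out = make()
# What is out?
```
15000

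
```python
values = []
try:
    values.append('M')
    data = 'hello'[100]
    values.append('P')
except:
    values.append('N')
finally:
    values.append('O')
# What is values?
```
['M', 'N', 'O']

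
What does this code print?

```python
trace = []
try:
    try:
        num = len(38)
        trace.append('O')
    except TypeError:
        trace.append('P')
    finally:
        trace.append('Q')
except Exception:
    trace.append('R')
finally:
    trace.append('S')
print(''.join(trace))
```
PQS

Both finally blocks run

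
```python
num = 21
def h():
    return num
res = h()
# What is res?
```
21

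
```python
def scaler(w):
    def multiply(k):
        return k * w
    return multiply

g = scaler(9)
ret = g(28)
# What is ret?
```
252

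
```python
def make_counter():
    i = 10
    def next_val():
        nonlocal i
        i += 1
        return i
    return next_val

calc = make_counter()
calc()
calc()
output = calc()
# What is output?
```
13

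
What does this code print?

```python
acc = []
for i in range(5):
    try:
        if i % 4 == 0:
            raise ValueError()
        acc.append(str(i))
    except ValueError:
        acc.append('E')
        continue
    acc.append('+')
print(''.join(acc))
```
E1+2+3+E

continue in except skips rest of loop body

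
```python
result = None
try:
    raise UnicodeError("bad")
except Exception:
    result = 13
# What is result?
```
13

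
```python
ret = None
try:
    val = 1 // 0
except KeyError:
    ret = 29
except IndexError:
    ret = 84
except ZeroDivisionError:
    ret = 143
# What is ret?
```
143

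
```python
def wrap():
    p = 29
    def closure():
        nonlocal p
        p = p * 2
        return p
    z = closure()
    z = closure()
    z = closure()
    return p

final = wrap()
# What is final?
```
232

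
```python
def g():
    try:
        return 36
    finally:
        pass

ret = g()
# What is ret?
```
36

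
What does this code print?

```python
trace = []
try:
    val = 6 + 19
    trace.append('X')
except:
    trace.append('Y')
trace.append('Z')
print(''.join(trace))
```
XZ

No exception, try block completes normally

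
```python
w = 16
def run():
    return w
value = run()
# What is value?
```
16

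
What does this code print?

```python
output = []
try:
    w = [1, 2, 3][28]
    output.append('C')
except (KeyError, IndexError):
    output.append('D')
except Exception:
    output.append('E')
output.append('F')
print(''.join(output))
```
DF

IndexError matches tuple containing it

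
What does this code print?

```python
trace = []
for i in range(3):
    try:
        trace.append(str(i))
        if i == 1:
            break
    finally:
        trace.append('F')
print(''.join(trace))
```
0F1F

finally runs even when breaking out of loop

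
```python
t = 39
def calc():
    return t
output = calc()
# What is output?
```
39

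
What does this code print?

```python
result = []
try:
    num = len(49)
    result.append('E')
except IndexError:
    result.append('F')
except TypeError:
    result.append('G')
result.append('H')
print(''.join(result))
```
GH

TypeError is caught by its specific handler, not IndexError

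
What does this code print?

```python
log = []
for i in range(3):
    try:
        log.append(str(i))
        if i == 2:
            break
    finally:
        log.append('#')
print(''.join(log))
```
0#1#2#

finally runs even when breaking out of loop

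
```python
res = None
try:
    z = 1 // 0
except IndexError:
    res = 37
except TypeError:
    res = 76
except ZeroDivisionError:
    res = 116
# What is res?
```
116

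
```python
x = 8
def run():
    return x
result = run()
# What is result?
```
8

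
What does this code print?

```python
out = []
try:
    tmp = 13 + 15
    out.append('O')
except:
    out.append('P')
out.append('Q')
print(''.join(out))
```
OQ

No exception, try block completes normally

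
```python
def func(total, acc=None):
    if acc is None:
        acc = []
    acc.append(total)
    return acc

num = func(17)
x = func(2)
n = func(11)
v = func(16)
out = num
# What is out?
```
[17]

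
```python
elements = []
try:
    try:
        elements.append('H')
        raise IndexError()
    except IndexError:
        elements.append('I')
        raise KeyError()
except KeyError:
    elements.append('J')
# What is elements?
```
['H', 'I', 'J']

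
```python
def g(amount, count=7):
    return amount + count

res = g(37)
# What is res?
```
44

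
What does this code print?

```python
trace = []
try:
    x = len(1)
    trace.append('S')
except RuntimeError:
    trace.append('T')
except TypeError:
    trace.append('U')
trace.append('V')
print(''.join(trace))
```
UV

TypeError is caught by its specific handler, not RuntimeError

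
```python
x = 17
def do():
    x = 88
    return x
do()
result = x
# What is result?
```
17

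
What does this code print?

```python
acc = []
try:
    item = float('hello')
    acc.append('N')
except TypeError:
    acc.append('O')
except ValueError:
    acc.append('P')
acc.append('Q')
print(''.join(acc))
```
PQ

ValueError is caught by its specific handler, not TypeError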